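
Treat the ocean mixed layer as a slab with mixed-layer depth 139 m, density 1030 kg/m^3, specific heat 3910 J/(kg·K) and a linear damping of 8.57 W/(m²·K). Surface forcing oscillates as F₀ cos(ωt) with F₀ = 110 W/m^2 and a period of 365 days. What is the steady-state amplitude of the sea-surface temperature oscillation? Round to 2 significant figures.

Areal heat capacity C = ρ c_p D = 1030 × 3910 × 139 = 5.60×10^8 J/(m^2 K).
Angular frequency ω = 2π / T = 2π / 3.15×10^7 s = 1.99×10^-7 s⁻¹.
√((Cω)² + λ²) = √((112)² + 8.57²) = 112 W/(m²·K).
Amplitude A = F₀ / √((Cω)²+λ²) = 110 / 112 = 0.983 K.

0.98 K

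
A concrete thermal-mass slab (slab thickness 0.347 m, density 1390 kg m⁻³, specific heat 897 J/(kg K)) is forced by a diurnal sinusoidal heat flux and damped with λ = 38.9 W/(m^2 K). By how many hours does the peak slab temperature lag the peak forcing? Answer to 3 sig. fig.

2.60 hours

Areal heat capacity C = ρ c_p D = 1390 × 897 × 0.347 = 4.33×10^5 J/(m^2 K).
ω = 2π / 86400 s = 7.27×10^-5 s⁻¹.
Phase lag φ = arctan(Cω/λ) = arctan(31.5/38.9) = 0.680 rad.
Time lag = φ / ω = 0.680 / 7.27×10^-5 = 9350 s = 2.60 hours.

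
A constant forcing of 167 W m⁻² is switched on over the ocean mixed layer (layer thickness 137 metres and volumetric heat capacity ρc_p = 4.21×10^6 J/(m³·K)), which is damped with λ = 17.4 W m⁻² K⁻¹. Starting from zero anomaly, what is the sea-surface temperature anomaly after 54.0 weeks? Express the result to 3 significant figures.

6.01 K

Areal heat capacity C = ρc_p × D = 4.21×10^6 × 137 = 5.77×10^8 J m⁻² K⁻¹.
τ = C / λ = 5.77×10^8 / 17.4 = 3.31×10^7 s.
Equilibrium anomaly ΔT_eq = F / λ = 167 / 17.4 = 9.60 K.
t = 54.0 weeks = 3.27×10^7 s, so t/τ = 0.985.
ΔT(t) = ΔT_eq (1 − e^(−t/τ)) = 9.60 × (1 − e^−0.985) = 6.01 K.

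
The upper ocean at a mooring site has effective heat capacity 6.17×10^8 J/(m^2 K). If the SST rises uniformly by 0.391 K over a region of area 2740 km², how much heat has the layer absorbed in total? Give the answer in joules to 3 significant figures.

Areal heat capacity C = 6.17×10^8 J/(m^2 K) (given).
Heat per unit area: q = C ΔT = 6.17×10^8 × 0.391 = 2.41×10^8 J/m².
Total heat: Q = q × A = 2.41×10^8 × (2740 × 10⁶ m²) = 6.61×10^17 J.

6.61×10^17 J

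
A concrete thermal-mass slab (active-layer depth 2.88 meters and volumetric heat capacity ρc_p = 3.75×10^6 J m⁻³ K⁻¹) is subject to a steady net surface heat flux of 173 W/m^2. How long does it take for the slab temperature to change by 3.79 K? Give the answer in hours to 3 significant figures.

Areal heat capacity C = ρc_p × D = 3.75×10^6 × 2.88 = 1.08×10^7 J/(m²·K).
Time required: Δt = C ΔT / F = 1.08×10^7 × 3.79 / 173 = 2.37×10^5 s.
In hours: 2.37×10^5 s / (3600 s/hour) = 65.7 hours.

65.7 hours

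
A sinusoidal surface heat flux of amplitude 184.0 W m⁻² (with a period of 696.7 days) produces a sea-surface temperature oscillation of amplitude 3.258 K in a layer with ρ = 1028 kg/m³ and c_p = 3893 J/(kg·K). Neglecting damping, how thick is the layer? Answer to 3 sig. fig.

ω = 2π / 6.02×10^7 s = 1.04×10^-7 s⁻¹.
Required C = F₀ / (A ω) = 184.0 / (3.258 × 1.04×10^-7) = 5.41×10^8 J/(m²·K).
D = C / (ρ c_p) = 5.41×10^8 / (1028 × 3893) = 135 m.

135 m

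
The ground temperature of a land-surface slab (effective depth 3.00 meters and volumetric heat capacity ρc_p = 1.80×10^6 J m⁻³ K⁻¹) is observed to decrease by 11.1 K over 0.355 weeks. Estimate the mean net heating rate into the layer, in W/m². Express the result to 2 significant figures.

Areal heat capacity C = ρc_p × D = 1.80×10^6 × 3.00 = 5.40×10^6 J/(m^2 K).
Required heat per unit area: Q = C ΔT = 5.40×10^6 × -11.1 = -5.99×10^7 J/m².
Flux F = Q / Δt = -5.99×10^7 / 2.15×10^5 s = -279 W/m².

-280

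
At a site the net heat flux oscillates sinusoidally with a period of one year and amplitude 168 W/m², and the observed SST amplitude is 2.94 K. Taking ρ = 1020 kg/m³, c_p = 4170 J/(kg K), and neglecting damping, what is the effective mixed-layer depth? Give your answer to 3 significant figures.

ω = 2π / 3.15×10^7 s = 1.99×10^-7 s⁻¹.
Required C = F₀ / (A ω) = 168 / (2.94 × 1.99×10^-7) = 2.87×10^8 J/(m²·K).
D = C / (ρ c_p) = 2.87×10^8 / (1020 × 4170) = 67.4 m.

67.4 m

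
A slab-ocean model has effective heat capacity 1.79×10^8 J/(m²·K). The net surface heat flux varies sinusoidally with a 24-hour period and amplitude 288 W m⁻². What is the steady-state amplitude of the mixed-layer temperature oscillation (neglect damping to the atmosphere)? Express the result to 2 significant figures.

Areal heat capacity C = 1.79×10^8 J/(m²·K) (given).
Angular frequency ω = 2π / T = 2π / 86400 s = 7.27×10^-5 s⁻¹.
Cω = 1.79×10^8 × 7.27×10^-5 = 13000 W/(m²·K).
Amplitude A = F₀ / (Cω) = 288 / 13000 = 0.0221 K.

0.022 K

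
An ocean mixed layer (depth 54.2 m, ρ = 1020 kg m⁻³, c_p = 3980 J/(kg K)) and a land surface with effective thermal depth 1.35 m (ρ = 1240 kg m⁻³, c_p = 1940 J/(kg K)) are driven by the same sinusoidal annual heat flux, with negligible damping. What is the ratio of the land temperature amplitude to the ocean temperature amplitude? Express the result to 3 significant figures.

67.8

C_ocean = 1020 × 3980 × 54.2 = 2.20×10^8 J/(m²·K).
C_land = 1240 × 1940 × 1.35 = 3.25×10^6 J/(m²·K).
Undamped amplitude ∝ 1/C, so A_land/A_ocean = C_ocean/C_land = 67.8.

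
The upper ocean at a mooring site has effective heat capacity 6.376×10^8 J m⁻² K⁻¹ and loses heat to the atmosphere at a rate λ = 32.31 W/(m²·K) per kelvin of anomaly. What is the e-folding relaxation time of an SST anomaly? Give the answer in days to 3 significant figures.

228 days

Areal heat capacity C = 6.376×10^8 J m⁻² K⁻¹ (given).
Relaxation time τ = C / λ = 6.38×10^8 / 32.31 = 1.97×10^7 s.
In days: 1.97×10^7 s / (86400 s/day) = 228 days.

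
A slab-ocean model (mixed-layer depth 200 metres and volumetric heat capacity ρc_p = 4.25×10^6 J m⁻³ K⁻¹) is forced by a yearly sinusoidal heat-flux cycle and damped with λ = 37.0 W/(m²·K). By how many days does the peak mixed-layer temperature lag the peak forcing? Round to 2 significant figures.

Areal heat capacity C = ρc_p × D = 4.25×10^6 × 200 = 8.50×10^8 J m⁻² K⁻¹.
ω = 2π / 3.15×10^7 s = 1.99×10^-7 s⁻¹.
Phase lag φ = arctan(Cω/λ) = arctan(169/37.0) = 1.36 rad.
Time lag = φ / ω = 1.36 / 1.99×10^-7 = 6.80×10^6 s = 78.8 days.

79 days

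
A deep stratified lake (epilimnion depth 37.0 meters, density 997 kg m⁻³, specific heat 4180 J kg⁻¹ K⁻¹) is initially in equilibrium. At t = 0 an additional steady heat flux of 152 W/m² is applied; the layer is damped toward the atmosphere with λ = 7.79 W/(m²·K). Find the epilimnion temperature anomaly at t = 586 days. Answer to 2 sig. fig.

18 K

Areal heat capacity C = ρ c_p D = 997 × 4180 × 37.0 = 1.54×10^8 J m⁻² K⁻¹.
τ = C / λ = 1.54×10^8 / 7.79 = 1.98×10^7 s.
Equilibrium anomaly ΔT_eq = F / λ = 152 / 7.79 = 19.5 K.
t = 586 days = 5.06×10^7 s, so t/τ = 2.56.
ΔT(t) = ΔT_eq (1 − e^(−t/τ)) = 19.5 × (1 − e^−2.56) = 18.0 K.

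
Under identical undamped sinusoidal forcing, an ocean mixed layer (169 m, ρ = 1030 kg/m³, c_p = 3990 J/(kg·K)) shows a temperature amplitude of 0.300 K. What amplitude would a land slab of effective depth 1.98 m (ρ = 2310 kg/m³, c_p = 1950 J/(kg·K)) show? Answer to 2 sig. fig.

23 K

C_ocean = 6.95×10^8 J/(m²·K); C_land = 8.92×10^6 J/(m²·K).
A ∝ 1/C ⇒ A_land = A_ocean × C_ocean/C_land = 0.300 × 77.9 = 23.4 K.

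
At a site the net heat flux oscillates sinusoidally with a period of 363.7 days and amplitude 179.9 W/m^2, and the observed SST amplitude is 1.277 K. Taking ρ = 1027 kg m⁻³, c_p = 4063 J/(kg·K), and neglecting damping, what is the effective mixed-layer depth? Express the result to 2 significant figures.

170 m

ω = 2π / 3.14×10^7 s = 2.00×10^-7 s⁻¹.
Required C = F₀ / (A ω) = 179.9 / (1.277 × 2.00×10^-7) = 7.05×10^8 J/(m²·K).
D = C / (ρ c_p) = 7.05×10^8 / (1027 × 4063) = 169 m.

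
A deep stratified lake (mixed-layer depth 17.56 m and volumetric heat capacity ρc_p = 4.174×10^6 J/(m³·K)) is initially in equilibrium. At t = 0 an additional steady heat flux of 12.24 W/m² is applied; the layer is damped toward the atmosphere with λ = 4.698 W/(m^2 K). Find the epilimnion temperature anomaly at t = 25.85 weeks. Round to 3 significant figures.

Areal heat capacity C = ρc_p × D = 4.174×10^6 × 17.56 = 7.33×10^7 J m⁻² K⁻¹.
τ = C / λ = 7.33×10^7 / 4.698 = 1.56×10^7 s.
Equilibrium anomaly ΔT_eq = F / λ = 12.24 / 4.698 = 2.61 K.
t = 25.85 weeks = 1.56×10^7 s, so t/τ = 1.00.
ΔT(t) = ΔT_eq (1 − e^(−t/τ)) = 2.61 × (1 − e^−1.00) = 1.65 K.

1.65 K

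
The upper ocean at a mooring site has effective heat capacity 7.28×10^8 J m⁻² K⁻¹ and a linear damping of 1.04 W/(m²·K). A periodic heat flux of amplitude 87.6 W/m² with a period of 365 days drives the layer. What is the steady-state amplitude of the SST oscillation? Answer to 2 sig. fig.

0.60 K

Areal heat capacity C = 7.28×10^8 J m⁻² K⁻¹ (given).
Angular frequency ω = 2π / T = 2π / 3.15×10^7 s = 1.99×10^-7 s⁻¹.
√((Cω)² + λ²) = √((145)² + 1.04²) = 145 W/(m²·K).
Amplitude A = F₀ / √((Cω)²+λ²) = 87.6 / 145 = 0.604 K.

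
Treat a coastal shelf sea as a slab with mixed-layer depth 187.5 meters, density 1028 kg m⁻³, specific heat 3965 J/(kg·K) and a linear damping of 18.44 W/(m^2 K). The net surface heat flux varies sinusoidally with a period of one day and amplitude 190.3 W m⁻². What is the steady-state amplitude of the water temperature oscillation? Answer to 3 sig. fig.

Areal heat capacity C = ρ c_p D = 1028 × 3965 × 187.5 = 7.64×10^8 J/(m²·K).
Angular frequency ω = 2π / T = 2π / 86400 s = 7.27×10^-5 s⁻¹.
√((Cω)² + λ²) = √((55600)² + 18.44²) = 55600 W/(m²·K).
Amplitude A = F₀ / √((Cω)²+λ²) = 190.3 / 55600 = 0.00342 K.

0.00342 K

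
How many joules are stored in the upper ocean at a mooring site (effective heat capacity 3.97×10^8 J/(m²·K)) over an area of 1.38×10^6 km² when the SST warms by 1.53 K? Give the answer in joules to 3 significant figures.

Areal heat capacity C = 3.97×10^8 J/(m²·K) (given).
Heat per unit area: q = C ΔT = 3.97×10^8 × 1.53 = 6.07×10^8 J/m².
Total heat: Q = q × A = 6.07×10^8 × (1.38×10^6 × 10⁶ m²) = 8.38×10^20 J.

8.38×10^20 J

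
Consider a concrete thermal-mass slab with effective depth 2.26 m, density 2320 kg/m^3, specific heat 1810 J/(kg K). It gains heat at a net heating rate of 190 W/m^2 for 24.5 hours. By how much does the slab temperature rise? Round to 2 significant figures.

1.8 K

Areal heat capacity C = ρ c_p D = 2320 × 1810 × 2.26 = 9.49×10^6 J m⁻² K⁻¹.
Net heat input Q = F Δt = 190 × (24.5 hours × 3600 s/hour) = 1.68×10^7 J/m².
ΔT = Q / C = 1.68×10^7 / 9.49×10^6 = 1.77 K.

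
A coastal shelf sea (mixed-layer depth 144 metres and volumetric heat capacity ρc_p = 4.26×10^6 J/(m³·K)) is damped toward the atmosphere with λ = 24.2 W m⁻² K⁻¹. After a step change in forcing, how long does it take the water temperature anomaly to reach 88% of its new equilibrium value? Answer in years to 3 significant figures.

1.70 years

Areal heat capacity C = ρc_p × D = 4.26×10^6 × 144 = 6.13×10^8 J m⁻² K⁻¹.
τ = C / λ = 6.13×10^8 / 24.2 = 2.53×10^7 s.
Fraction reached: 1 − e^(−t/τ) = 0.88 ⇒ t = −τ ln(1 − 0.88) = τ × 2.12.
t = 5.37×10^7 s = 1.70 years.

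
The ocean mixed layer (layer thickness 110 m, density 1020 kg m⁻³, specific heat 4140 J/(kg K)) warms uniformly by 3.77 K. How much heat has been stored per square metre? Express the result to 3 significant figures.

1.75×10^9

Areal heat capacity C = ρ c_p D = 1020 × 4140 × 110 = 4.65×10^8 J/(m^2 K).
ΔQ = C ΔT = 4.65×10^8 × 3.77 = 1.75×10^9 J/m².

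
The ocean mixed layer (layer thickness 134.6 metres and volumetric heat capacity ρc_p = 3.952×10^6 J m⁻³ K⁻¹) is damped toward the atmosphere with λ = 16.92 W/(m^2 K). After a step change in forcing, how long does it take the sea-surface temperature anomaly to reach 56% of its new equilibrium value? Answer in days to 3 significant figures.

Areal heat capacity C = ρc_p × D = 3.952×10^6 × 134.6 = 5.32×10^8 J/(m²·K).
τ = C / λ = 5.32×10^8 / 16.92 = 3.14×10^7 s.
Fraction reached: 1 − e^(−t/τ) = 0.56 ⇒ t = −τ ln(1 − 0.56) = τ × 0.821.
t = 2.58×10^7 s = 299 days.

299 days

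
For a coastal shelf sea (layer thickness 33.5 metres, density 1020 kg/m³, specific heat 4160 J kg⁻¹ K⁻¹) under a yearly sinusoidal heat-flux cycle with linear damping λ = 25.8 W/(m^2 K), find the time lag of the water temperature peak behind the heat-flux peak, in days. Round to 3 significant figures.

48.3 days

Areal heat capacity C = ρ c_p D = 1020 × 4160 × 33.5 = 1.42×10^8 J/(m²·K).
ω = 2π / 3.15×10^7 s = 1.99×10^-7 s⁻¹.
Phase lag φ = arctan(Cω/λ) = arctan(28.3/25.8) = 0.832 rad.
Time lag = φ / ω = 0.832 / 1.99×10^-7 = 4.18×10^6 s = 48.3 days.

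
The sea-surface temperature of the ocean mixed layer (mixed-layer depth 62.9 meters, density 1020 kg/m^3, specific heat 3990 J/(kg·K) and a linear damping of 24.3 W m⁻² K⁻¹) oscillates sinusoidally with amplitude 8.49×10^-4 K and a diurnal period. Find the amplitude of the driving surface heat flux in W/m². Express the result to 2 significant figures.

16

Areal heat capacity C = ρ c_p D = 1020 × 3990 × 62.9 = 2.56×10^8 J/(m^2 K).
ω = 2π / 86400 s = 7.27×10^-5 s⁻¹.
√((Cω)² + λ²) = √((18600)² + 24.3²) = 18600 W/(m²·K).
F₀ = A × √((Cω)²+λ²) = 8.49×10^-4 × 18600 = 15.8 W/m².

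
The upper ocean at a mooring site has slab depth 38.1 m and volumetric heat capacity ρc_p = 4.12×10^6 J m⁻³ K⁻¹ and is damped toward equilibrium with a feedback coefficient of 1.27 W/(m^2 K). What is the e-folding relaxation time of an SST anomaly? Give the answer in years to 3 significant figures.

Areal heat capacity C = ρc_p × D = 4.12×10^6 × 38.1 = 1.57×10^8 J/(m^2 K).
Relaxation time τ = C / λ = 1.57×10^8 / 1.27 = 1.24×10^8 s.
In years: 1.24×10^8 s / (3.156×10^7 s/year) = 3.92 years.

3.92 years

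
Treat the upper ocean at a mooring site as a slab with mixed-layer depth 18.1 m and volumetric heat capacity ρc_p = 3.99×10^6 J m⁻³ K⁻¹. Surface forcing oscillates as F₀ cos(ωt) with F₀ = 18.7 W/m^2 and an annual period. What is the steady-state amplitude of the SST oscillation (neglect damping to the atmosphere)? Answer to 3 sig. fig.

1.30 K

Areal heat capacity C = ρc_p × D = 3.99×10^6 × 18.1 = 7.22×10^7 J/(m^2 K).
Angular frequency ω = 2π / T = 2π / 3.15×10^7 s = 1.99×10^-7 s⁻¹.
Cω = 7.22×10^7 × 1.99×10^-7 = 14.4 W/(m²·K).
Amplitude A = F₀ / (Cω) = 18.7 / 14.4 = 1.30 K.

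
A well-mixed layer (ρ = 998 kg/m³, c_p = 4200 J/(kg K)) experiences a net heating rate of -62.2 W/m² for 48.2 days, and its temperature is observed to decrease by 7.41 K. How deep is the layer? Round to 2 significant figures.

Heat input Q = F Δt = -62.2 × 4.16×10^6 s = -2.59×10^8 J/m².
Required areal heat capacity C = Q / ΔT = 3.50×10^7 J/(m²·K).
Depth D = C / (ρ c_p) = 3.50×10^7 / (998 × 4200) = 8.34 m.

8.3 m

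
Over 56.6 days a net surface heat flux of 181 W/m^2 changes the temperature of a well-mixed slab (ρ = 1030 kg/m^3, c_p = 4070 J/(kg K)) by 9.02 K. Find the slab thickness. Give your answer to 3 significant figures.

Heat input Q = F Δt = 181 × 4.89×10^6 s = 8.85×10^8 J/m².
Required areal heat capacity C = Q / ΔT = 9.81×10^7 J/(m²·K).
Depth D = C / (ρ c_p) = 9.81×10^7 / (1030 × 4070) = 23.4 m.

23.4 m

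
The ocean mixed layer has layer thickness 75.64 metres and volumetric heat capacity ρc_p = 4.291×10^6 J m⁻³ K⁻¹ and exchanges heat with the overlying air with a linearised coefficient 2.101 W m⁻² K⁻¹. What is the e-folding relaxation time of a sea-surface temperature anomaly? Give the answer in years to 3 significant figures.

Areal heat capacity C = ρc_p × D = 4.291×10^6 × 75.64 = 3.25×10^8 J m⁻² K⁻¹.
Relaxation time τ = C / λ = 3.25×10^8 / 2.101 = 1.54×10^8 s.
In years: 1.54×10^8 s / (3.156×10^7 s/year) = 4.90 years.

4.90 years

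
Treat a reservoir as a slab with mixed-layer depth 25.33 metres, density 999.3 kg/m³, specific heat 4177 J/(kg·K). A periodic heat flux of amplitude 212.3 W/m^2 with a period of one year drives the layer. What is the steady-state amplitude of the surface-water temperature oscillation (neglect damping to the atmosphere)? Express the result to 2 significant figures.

Areal heat capacity C = ρ c_p D = 999.3 × 4177 × 25.33 = 1.06×10^8 J/(m^2 K).
Angular frequency ω = 2π / T = 2π / 3.15×10^7 s = 1.99×10^-7 s⁻¹.
Cω = 1.06×10^8 × 1.99×10^-7 = 21.1 W/(m²·K).
Amplitude A = F₀ / (Cω) = 212.3 / 21.1 = 10.1 K.

10 K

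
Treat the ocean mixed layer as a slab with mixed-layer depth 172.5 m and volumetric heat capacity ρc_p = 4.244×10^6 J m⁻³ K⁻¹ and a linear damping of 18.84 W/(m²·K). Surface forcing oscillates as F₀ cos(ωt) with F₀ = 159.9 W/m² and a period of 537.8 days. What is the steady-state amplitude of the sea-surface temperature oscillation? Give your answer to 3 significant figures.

1.59 K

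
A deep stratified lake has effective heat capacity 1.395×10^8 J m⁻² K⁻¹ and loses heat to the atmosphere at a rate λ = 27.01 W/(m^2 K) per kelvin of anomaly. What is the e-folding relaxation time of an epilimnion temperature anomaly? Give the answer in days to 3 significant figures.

59.8 days

Areal heat capacity C = 1.395×10^8 J m⁻² K⁻¹ (given).
Relaxation time τ = C / λ = 1.40×10^8 / 27.01 = 5.16×10^6 s.
In days: 5.16×10^6 s / (86400 s/day) = 59.8 days.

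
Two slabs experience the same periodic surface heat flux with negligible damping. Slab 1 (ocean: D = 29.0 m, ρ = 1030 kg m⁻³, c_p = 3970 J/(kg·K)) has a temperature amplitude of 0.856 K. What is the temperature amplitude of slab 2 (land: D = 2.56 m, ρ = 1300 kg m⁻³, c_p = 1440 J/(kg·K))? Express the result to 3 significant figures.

21.2 K

C_ocean = 1.19×10^8 J/(m²·K); C_land = 4.79×10^6 J/(m²·K).
A ∝ 1/C ⇒ A_land = A_ocean × C_ocean/C_land = 0.856 × 24.7 = 21.2 K.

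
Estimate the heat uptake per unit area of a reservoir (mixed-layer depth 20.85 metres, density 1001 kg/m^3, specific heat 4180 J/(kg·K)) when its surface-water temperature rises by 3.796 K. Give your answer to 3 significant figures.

Areal heat capacity C = ρ c_p D = 1001 × 4180 × 20.85 = 8.72×10^7 J m⁻² K⁻¹.
ΔQ = C ΔT = 8.72×10^7 × 3.796 = 3.31×10^8 J/m².

3.31×10^8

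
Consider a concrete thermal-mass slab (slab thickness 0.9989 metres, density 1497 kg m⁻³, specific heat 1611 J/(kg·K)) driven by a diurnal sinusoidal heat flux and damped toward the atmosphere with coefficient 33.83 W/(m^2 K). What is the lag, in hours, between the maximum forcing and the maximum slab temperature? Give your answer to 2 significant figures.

5.3 hours

Areal heat capacity C = ρ c_p D = 1497 × 1611 × 0.9989 = 2.41×10^6 J/(m^2 K).
ω = 2π / 86400 s = 7.27×10^-5 s⁻¹.
Phase lag φ = arctan(Cω/λ) = arctan(175/33.83) = 1.38 rad.
Time lag = φ / ω = 1.38 / 7.27×10^-5 = 19000 s = 5.27 hours.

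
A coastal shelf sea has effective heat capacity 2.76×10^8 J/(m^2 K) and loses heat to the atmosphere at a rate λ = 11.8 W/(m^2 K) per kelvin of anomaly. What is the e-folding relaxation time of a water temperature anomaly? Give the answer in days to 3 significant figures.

Areal heat capacity C = 2.76×10^8 J/(m^2 K) (given).
Relaxation time τ = C / λ = 2.76×10^8 / 11.8 = 2.34×10^7 s.
In days: 2.34×10^7 s / (86400 s/day) = 271 days.

271 days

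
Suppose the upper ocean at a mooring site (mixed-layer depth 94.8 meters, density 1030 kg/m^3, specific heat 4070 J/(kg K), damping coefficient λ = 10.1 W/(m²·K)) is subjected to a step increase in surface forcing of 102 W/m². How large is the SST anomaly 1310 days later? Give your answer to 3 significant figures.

9.53 K

Areal heat capacity C = ρ c_p D = 1030 × 4070 × 94.8 = 3.97×10^8 J/(m^2 K).
τ = C / λ = 3.97×10^8 / 10.1 = 3.93×10^7 s.
Equilibrium anomaly ΔT_eq = F / λ = 102 / 10.1 = 10.1 K.
t = 1310 days = 1.13×10^8 s, so t/τ = 2.88.
ΔT(t) = ΔT_eq (1 − e^(−t/τ)) = 10.1 × (1 − e^−2.88) = 9.53 K.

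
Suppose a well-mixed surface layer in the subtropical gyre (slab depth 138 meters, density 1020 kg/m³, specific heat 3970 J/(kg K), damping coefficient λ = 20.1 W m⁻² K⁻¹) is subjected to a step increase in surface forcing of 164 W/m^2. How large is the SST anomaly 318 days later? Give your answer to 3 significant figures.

Areal heat capacity C = ρ c_p D = 1020 × 3970 × 138 = 5.59×10^8 J/(m^2 K).
τ = C / λ = 5.59×10^8 / 20.1 = 2.78×10^7 s.
Equilibrium anomaly ΔT_eq = F / λ = 164 / 20.1 = 8.16 K.
t = 318 days = 2.75×10^7 s, so t/τ = 0.988.
ΔT(t) = ΔT_eq (1 − e^(−t/τ)) = 8.16 × (1 − e^−0.988) = 5.12 K.

5.12 K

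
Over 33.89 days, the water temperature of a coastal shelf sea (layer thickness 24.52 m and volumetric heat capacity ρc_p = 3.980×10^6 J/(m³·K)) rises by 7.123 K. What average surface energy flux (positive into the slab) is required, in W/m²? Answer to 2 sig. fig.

Areal heat capacity C = ρc_p × D = 3.980×10^6 × 24.52 = 9.76×10^7 J m⁻² K⁻¹.
Required heat per unit area: Q = C ΔT = 9.76×10^7 × 7.123 = 6.95×10^8 J/m².
Flux F = Q / Δt = 6.95×10^8 / 2.93×10^6 s = 237 W/m².

240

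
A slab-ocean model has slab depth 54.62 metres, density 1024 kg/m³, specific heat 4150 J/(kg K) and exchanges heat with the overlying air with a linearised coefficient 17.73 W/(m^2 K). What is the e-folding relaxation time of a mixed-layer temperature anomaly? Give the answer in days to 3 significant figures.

Areal heat capacity C = ρ c_p D = 1024 × 4150 × 54.62 = 2.32×10^8 J/(m²·K).
Relaxation time τ = C / λ = 2.32×10^8 / 17.73 = 1.31×10^7 s.
In days: 1.31×10^7 s / (86400 s/day) = 152 days.

152 days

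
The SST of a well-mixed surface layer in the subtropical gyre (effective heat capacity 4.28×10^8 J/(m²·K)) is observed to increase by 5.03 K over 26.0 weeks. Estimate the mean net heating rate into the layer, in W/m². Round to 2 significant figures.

140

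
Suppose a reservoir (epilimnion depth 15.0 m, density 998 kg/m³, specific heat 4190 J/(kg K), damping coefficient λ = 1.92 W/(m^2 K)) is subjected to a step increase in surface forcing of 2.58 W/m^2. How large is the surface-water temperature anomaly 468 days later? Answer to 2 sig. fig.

0.95 K

Areal heat capacity C = ρ c_p D = 998 × 4190 × 15.0 = 6.27×10^7 J m⁻² K⁻¹.
τ = C / λ = 6.27×10^7 / 1.92 = 3.27×10^7 s.
Equilibrium anomaly ΔT_eq = F / λ = 2.58 / 1.92 = 1.34 K.
t = 468 days = 4.04×10^7 s, so t/τ = 1.24.
ΔT(t) = ΔT_eq (1 − e^(−t/τ)) = 1.34 × (1 − e^−1.24) = 0.954 K.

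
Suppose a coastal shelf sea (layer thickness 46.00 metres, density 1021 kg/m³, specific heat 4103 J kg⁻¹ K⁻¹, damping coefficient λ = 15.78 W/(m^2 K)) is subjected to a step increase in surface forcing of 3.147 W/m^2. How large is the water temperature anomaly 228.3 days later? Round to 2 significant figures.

0.16 K

Areal heat capacity C = ρ c_p D = 1021 × 4103 × 46.00 = 1.93×10^8 J/(m^2 K).
τ = C / λ = 1.93×10^8 / 15.78 = 1.22×10^7 s.
Equilibrium anomaly ΔT_eq = F / λ = 3.147 / 15.78 = 0.199 K.
t = 228.3 days = 1.97×10^7 s, so t/τ = 1.62.
ΔT(t) = ΔT_eq (1 − e^(−t/τ)) = 0.199 × (1 − e^−1.62) = 0.160 K.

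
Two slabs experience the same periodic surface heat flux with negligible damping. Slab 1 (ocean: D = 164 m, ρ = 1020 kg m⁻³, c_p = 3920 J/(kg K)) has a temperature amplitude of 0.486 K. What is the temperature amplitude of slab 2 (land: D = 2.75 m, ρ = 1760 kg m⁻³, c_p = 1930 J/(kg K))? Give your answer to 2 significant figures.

34 K

C_ocean = 6.56×10^8 J/(m²·K); C_land = 9.34×10^6 J/(m²·K).
A ∝ 1/C ⇒ A_land = A_ocean × C_ocean/C_land = 0.486 × 70.2 = 34.1 K.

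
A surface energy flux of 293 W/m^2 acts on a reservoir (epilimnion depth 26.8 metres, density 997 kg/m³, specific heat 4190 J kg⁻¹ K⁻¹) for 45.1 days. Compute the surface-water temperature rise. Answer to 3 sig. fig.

10.2 K

Areal heat capacity C = ρ c_p D = 997 × 4190 × 26.8 = 1.12×10^8 J/(m²·K).
Net heat input Q = F Δt = 293 × (45.1 days × 86400 s/day) = 1.14×10^9 J/m².
ΔT = Q / C = 1.14×10^9 / 1.12×10^8 = 10.2 K.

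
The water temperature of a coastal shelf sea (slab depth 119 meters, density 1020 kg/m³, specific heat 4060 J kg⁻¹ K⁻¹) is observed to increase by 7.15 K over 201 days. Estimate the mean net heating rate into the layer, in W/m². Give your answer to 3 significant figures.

203

Areal heat capacity C = ρ c_p D = 1020 × 4060 × 119 = 4.93×10^8 J/(m^2 K).
Required heat per unit area: Q = C ΔT = 4.93×10^8 × 7.15 = 3.52×10^9 J/m².
Flux F = Q / Δt = 3.52×10^9 / 1.74×10^7 s = 203 W/m².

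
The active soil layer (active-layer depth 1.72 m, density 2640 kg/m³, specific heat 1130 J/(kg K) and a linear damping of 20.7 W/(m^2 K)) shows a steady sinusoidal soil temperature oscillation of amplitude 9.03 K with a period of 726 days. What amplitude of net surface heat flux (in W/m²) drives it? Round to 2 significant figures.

Areal heat capacity C = ρ c_p D = 2640 × 1130 × 1.72 = 5.13×10^6 J m⁻² K⁻¹.
ω = 2π / 6.27×10^7 s = 1.00×10^-7 s⁻¹.
√((Cω)² + λ²) = √((0.514)² + 20.7²) = 20.7 W/(m²·K).
F₀ = A × √((Cω)²+λ²) = 9.03 × 20.7 = 187 W/m².

190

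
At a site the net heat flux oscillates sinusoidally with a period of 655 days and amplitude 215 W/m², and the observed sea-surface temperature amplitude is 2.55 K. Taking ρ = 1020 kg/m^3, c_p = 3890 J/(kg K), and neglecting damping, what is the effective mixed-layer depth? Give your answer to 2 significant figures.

190 m

ω = 2π / 5.66×10^7 s = 1.11×10^-7 s⁻¹.
Required C = F₀ / (A ω) = 215 / (2.55 × 1.11×10^-7) = 7.59×10^8 J/(m²·K).
D = C / (ρ c_p) = 7.59×10^8 / (1020 × 3890) = 191 m.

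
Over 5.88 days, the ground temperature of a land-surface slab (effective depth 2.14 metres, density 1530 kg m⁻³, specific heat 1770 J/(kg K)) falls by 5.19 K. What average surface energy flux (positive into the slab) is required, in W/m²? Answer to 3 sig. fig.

-59.2

Areal heat capacity C = ρ c_p D = 1530 × 1770 × 2.14 = 5.80×10^6 J/(m^2 K).
Required heat per unit area: Q = C ΔT = 5.80×10^6 × -5.19 = -3.01×10^7 J/m².
Flux F = Q / Δt = -3.01×10^7 / 5.08×10^5 s = -59.2 W/m².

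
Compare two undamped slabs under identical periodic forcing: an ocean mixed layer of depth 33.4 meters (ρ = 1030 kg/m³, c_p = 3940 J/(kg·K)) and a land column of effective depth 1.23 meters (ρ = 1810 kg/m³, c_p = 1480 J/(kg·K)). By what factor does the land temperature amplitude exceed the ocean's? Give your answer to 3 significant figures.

41.1

C_ocean = 1030 × 3940 × 33.4 = 1.36×10^8 J/(m²·K).
C_land = 1810 × 1480 × 1.23 = 3.29×10^6 J/(m²·K).
Undamped amplitude ∝ 1/C, so A_land/A_ocean = C_ocean/C_land = 41.1.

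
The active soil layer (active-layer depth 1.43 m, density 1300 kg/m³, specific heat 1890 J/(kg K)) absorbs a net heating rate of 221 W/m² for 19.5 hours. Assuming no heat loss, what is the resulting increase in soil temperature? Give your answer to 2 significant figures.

4.4 K

Areal heat capacity C = ρ c_p D = 1300 × 1890 × 1.43 = 3.51×10^6 J/(m²·K).
Net heat input Q = F Δt = 221 × (19.5 hours × 3600 s/hour) = 1.55×10^7 J/m².
ΔT = Q / C = 1.55×10^7 / 3.51×10^6 = 4.42 K.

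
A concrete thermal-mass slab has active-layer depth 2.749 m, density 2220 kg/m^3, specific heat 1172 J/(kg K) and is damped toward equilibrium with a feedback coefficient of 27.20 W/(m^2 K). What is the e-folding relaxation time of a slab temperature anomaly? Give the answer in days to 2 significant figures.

3.0 days

Areal heat capacity C = ρ c_p D = 2220 × 1172 × 2.749 = 7.15×10^6 J m⁻² K⁻¹.
Relaxation time τ = C / λ = 7.15×10^6 / 27.20 = 2.63×10^5 s.
In days: 2.63×10^5 s / (86400 s/day) = 3.04 days.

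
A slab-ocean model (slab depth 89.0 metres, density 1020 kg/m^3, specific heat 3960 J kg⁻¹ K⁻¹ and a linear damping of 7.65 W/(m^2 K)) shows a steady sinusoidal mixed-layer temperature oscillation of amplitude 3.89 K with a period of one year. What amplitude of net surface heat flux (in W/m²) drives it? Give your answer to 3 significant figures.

Areal heat capacity C = ρ c_p D = 1020 × 3960 × 89.0 = 3.59×10^8 J/(m^2 K).
ω = 2π / 3.15×10^7 s = 1.99×10^-7 s⁻¹.
√((Cω)² + λ²) = √((71.6)² + 7.65²) = 72.0 W/(m²·K).
F₀ = A × √((Cω)²+λ²) = 3.89 × 72.0 = 280 W/m².

280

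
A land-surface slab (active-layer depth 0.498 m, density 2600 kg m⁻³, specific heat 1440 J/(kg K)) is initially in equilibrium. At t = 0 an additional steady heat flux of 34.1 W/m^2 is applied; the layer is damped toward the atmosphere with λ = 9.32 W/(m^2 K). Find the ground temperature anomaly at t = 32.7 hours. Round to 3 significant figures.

1.63 K

Areal heat capacity C = ρ c_p D = 2600 × 1440 × 0.498 = 1.86×10^6 J/(m^2 K).
τ = C / λ = 1.86×10^6 / 9.32 = 2.00×10^5 s.
Equilibrium anomaly ΔT_eq = F / λ = 34.1 / 9.32 = 3.66 K.
t = 32.7 hours = 1.18×10^5 s, so t/τ = 0.588.
ΔT(t) = ΔT_eq (1 − e^(−t/τ)) = 3.66 × (1 − e^−0.588) = 1.63 K.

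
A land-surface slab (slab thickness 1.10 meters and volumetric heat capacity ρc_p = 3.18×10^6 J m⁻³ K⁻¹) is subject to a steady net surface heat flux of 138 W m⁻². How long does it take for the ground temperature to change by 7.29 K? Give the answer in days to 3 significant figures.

2.14 days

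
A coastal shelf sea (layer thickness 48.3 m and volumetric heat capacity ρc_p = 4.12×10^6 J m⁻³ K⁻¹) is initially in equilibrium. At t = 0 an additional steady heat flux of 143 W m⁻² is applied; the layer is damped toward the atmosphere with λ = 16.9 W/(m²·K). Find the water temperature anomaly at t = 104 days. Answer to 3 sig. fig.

4.52 K

Areal heat capacity C = ρc_p × D = 4.12×10^6 × 48.3 = 1.99×10^8 J/(m²·K).
τ = C / λ = 1.99×10^8 / 16.9 = 1.18×10^7 s.
Equilibrium anomaly ΔT_eq = F / λ = 143 / 16.9 = 8.46 K.
t = 104 days = 8.99×10^6 s, so t/τ = 0.763.
ΔT(t) = ΔT_eq (1 − e^(−t/τ)) = 8.46 × (1 − e^−0.763) = 4.52 K.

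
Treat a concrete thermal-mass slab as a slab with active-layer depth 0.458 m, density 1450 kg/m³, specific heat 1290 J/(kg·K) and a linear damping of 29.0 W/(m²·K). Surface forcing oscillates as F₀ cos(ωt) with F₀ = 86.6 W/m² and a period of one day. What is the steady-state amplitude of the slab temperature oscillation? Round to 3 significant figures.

1.26 K

Areal heat capacity C = ρ c_p D = 1450 × 1290 × 0.458 = 8.57×10^5 J/(m^2 K).
Angular frequency ω = 2π / T = 2π / 86400 s = 7.27×10^-5 s⁻¹.
√((Cω)² + λ²) = √((62.3)² + 29.0²) = 68.7 W/(m²·K).
Amplitude A = F₀ / √((Cω)²+λ²) = 86.6 / 68.7 = 1.26 K.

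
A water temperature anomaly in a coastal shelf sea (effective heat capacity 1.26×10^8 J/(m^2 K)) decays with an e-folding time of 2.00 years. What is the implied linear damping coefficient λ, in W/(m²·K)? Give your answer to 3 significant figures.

2.00

Areal heat capacity C = 1.26×10^8 J/(m^2 K) (given).
τ = 2.00 years = 6.31×10^7 s.
λ = C / τ = 1.26×10^8 / 6.31×10^7 = 2.00 W/(m²·K).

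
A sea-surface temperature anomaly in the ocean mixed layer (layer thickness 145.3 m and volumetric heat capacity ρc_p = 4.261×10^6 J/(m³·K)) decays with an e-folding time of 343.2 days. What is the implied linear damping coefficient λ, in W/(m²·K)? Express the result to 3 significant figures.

20.9

Areal heat capacity C = ρc_p × D = 4.261×10^6 × 145.3 = 6.19×10^8 J/(m^2 K).
τ = 343.2 days = 2.97×10^7 s.
λ = C / τ = 6.19×10^8 / 2.97×10^7 = 20.9 W/(m²·K).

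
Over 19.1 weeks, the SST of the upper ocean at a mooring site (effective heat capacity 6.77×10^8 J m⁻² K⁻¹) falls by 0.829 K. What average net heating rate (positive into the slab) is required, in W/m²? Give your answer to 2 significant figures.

-49

Areal heat capacity C = 6.77×10^8 J m⁻² K⁻¹ (given).
Required heat per unit area: Q = C ΔT = 6.77×10^8 × -0.829 = -5.61×10^8 J/m².
Flux F = Q / Δt = -5.61×10^8 / 1.16×10^7 s = -48.6 W/m².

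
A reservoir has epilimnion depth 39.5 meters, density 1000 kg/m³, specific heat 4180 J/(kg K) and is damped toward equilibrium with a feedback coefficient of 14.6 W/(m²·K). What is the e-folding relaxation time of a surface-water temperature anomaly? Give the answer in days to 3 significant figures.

131 days

Areal heat capacity C = ρ c_p D = 1000 × 4180 × 39.5 = 1.65×10^8 J m⁻² K⁻¹.
Relaxation time τ = C / λ = 1.65×10^8 / 14.6 = 1.13×10^7 s.
In days: 1.13×10^7 s / (86400 s/day) = 131 days.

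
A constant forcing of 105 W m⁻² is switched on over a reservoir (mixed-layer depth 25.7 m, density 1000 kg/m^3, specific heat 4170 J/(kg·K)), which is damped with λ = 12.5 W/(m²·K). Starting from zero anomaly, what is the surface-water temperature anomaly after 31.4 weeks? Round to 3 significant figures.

7.48 K

Areal heat capacity C = ρ c_p D = 1000 × 4170 × 25.7 = 1.07×10^8 J/(m^2 K).
τ = C / λ = 1.07×10^8 / 12.5 = 8.57×10^6 s.
Equilibrium anomaly ΔT_eq = F / λ = 105 / 12.5 = 8.40 K.
t = 31.4 weeks = 1.90×10^7 s, so t/τ = 2.22.
ΔT(t) = ΔT_eq (1 − e^(−t/τ)) = 8.40 × (1 − e^−2.22) = 7.48 K.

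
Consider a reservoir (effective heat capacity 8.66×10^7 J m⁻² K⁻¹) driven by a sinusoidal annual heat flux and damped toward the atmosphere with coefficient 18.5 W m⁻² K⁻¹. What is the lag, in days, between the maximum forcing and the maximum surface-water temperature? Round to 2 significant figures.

44 days

Areal heat capacity C = 8.66×10^7 J m⁻² K⁻¹ (given).
ω = 2π / 3.15×10^7 s = 1.99×10^-7 s⁻¹.
Phase lag φ = arctan(Cω/λ) = arctan(17.3/18.5) = 0.751 rad.
Time lag = φ / ω = 0.751 / 1.99×10^-7 = 3.77×10^6 s = 43.6 days.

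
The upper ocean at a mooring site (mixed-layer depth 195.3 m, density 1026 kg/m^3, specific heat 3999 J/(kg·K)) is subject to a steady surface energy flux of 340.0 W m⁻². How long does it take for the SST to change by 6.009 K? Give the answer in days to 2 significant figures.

160 days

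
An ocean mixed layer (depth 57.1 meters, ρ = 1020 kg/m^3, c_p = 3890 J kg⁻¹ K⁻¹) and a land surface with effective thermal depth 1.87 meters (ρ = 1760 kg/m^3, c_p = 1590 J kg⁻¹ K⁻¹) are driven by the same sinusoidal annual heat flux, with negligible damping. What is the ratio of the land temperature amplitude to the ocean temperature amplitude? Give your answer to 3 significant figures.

43.3

C_ocean = 1020 × 3890 × 57.1 = 2.27×10^8 J/(m²·K).
C_land = 1760 × 1590 × 1.87 = 5.23×10^6 J/(m²·K).
Undamped amplitude ∝ 1/C, so A_land/A_ocean = C_ocean/C_land = 43.3.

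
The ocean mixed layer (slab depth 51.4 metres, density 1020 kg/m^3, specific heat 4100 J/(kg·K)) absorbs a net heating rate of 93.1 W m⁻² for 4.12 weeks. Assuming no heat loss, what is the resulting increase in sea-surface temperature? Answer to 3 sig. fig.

1.08 K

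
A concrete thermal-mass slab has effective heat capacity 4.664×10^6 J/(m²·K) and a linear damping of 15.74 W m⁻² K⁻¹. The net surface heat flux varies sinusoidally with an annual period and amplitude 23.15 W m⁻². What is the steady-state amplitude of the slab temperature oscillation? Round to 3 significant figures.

Areal heat capacity C = 4.664×10^6 J/(m²·K) (given).
Angular frequency ω = 2π / T = 2π / 3.15×10^7 s = 1.99×10^-7 s⁻¹.
√((Cω)² + λ²) = √((0.929)² + 15.74²) = 15.8 W/(m²·K).
Amplitude A = F₀ / √((Cω)²+λ²) = 23.15 / 15.8 = 1.47 K.

1.47 K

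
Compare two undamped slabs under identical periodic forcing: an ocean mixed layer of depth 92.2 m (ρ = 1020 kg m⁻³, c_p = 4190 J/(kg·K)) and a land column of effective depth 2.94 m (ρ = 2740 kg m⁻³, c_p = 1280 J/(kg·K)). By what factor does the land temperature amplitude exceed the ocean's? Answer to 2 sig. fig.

38

C_ocean = 1020 × 4190 × 92.2 = 3.94×10^8 J/(m²·K).
C_land = 2740 × 1280 × 2.94 = 1.03×10^7 J/(m²·K).
Undamped amplitude ∝ 1/C, so A_land/A_ocean = C_ocean/C_land = 38.2.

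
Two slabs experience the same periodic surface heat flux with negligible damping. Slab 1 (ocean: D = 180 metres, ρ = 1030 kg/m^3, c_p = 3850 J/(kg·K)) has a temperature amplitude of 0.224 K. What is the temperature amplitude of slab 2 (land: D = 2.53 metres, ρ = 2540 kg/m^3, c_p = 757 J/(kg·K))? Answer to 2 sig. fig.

33 K

C_ocean = 7.14×10^8 J/(m²·K); C_land = 4.86×10^6 J/(m²·K).
A ∝ 1/C ⇒ A_land = A_ocean × C_ocean/C_land = 0.224 × 147 = 32.9 K.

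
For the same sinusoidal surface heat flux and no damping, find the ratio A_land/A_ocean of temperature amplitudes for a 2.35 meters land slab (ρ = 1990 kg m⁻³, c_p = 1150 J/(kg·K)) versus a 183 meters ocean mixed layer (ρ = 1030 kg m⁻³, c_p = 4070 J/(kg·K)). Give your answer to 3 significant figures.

143

C_ocean = 1030 × 4070 × 183 = 7.67×10^8 J/(m²·K).
C_land = 1990 × 1150 × 2.35 = 5.38×10^6 J/(m²·K).
Undamped amplitude ∝ 1/C, so A_land/A_ocean = C_ocean/C_land = 143.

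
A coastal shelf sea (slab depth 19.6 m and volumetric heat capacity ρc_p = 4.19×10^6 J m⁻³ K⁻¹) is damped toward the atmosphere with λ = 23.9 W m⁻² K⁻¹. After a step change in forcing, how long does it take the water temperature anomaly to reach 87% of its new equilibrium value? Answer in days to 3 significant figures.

81.1 days

Areal heat capacity C = ρc_p × D = 4.19×10^6 × 19.6 = 8.21×10^7 J m⁻² K⁻¹.
τ = C / λ = 8.21×10^7 / 23.9 = 3.44×10^6 s.
Fraction reached: 1 − e^(−t/τ) = 0.87 ⇒ t = −τ ln(1 − 0.87) = τ × 2.04.
t = 7.01×10^6 s = 81.1 days.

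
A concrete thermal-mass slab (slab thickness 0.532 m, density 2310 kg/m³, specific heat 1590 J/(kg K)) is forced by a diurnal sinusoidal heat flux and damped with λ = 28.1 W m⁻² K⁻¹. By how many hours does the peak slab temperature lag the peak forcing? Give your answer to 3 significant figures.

Areal heat capacity C = ρ c_p D = 2310 × 1590 × 0.532 = 1.95×10^6 J m⁻² K⁻¹.
ω = 2π / 86400 s = 7.27×10^-5 s⁻¹.
Phase lag φ = arctan(Cω/λ) = arctan(142/28.1) = 1.38 rad.
Time lag = φ / ω = 1.38 / 7.27×10^-5 = 18900 s = 5.25 hours.

5.25 hours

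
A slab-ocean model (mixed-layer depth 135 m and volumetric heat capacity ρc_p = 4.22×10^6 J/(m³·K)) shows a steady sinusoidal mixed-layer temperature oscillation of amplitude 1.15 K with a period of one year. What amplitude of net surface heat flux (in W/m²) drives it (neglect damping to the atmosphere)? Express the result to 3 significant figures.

Areal heat capacity C = ρc_p × D = 4.22×10^6 × 135 = 5.70×10^8 J m⁻² K⁻¹.
ω = 2π / 3.15×10^7 s = 1.99×10^-7 s⁻¹.
Cω = 5.70×10^8 × 1.99×10^-7 = 114 W/(m²·K).
F₀ = A × Cω = 1.15 × 114 = 131 W/m².

131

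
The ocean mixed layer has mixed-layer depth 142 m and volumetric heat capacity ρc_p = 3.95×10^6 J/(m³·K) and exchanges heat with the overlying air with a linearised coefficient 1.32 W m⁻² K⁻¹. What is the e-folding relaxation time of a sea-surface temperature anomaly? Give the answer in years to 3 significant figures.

13.5 years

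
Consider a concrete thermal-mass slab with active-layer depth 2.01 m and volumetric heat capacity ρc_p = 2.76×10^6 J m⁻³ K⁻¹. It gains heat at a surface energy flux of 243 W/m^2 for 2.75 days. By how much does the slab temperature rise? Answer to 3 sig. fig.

Areal heat capacity C = ρc_p × D = 2.76×10^6 × 2.01 = 5.55×10^6 J/(m^2 K).
Net heat input Q = F Δt = 243 × (2.75 days × 86400 s/day) = 5.77×10^7 J/m².
ΔT = Q / C = 5.77×10^7 / 5.55×10^6 = 10.4 K.

10.4 K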